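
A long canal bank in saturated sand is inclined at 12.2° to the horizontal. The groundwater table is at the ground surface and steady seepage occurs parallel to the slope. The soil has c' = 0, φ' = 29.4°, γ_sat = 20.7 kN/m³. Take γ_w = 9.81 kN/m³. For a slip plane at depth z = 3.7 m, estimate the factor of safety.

FS = 1.37

With seepage parallel to the slope and the water table at the surface, the effective normal stress on the slip plane uses the buoyant unit weight γ' = γ_sat − γ_w while the driving shear stress uses γ_sat:
FS = [c' + γ' z cos²β tanφ'] / [γ_sat z sinβ cosβ]
(For c' = 0 this reduces to FS = (γ'/γ_sat)·tanφ'/tanβ.)
γ' = 20.7 − 9.81 = 10.89 kN/m³
Numerator = 0.0 + 10.89·3.7·cos²12.2°·tan29.4° = 0.0 + 10.89·3.7·0.9553·0.5635 = 21.690 kPa
Denominator = 20.7·3.7·sin12.2°·cos12.2° = 20.7·3.7·0.2113·0.9774 = 15.820 kPa
FS = 21.690 / 15.820 = 1.371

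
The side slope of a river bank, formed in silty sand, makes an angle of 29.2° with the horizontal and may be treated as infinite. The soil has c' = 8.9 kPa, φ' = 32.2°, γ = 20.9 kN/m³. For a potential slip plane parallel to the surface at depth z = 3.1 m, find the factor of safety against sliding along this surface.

For an infinite slope with a slip plane parallel to the surface (no pore pressure): FS = [c' + γz cos²β tanφ'] / [γz sinβ cosβ].
γz = 20.9·3.1 = 64.79 kN/m²
Numerator = 8.9 + 64.79·cos²29.2°·tan32.2° = 8.9 + 64.79·0.7620·0.6297 = 39.990 kPa
Denominator = 64.79·sin29.2°·cos29.2° = 64.79·0.4879·0.8729 = 27.592 kPa
FS = 39.990 / 27.592 = 1.449

FS = 1.45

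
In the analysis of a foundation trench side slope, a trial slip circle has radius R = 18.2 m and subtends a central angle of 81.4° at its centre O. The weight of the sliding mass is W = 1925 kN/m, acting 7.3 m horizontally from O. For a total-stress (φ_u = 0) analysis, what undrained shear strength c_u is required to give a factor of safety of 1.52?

FS = c_u·L_a·R / (W·d), so c_u = FS·W·d / (L_a·R).
Arc length L_a = R·θ = 18.2·(81.4°·π/180) = 18.2·1.4207 = 25.86 m
c_u = 1.52·1925·7.3 / (25.86·18.2) = 21359.8 / 470.59 = 45.39 kPa

c_u = 45.4 kPa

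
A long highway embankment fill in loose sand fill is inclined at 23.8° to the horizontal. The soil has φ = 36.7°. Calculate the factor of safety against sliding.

FS = 1.69

For a dry cohesionless infinite slope the factor of safety is FS = tanφ / tanβ.
FS = tan36.7° / tan23.8° = 0.7454 / 0.4411 = 1.690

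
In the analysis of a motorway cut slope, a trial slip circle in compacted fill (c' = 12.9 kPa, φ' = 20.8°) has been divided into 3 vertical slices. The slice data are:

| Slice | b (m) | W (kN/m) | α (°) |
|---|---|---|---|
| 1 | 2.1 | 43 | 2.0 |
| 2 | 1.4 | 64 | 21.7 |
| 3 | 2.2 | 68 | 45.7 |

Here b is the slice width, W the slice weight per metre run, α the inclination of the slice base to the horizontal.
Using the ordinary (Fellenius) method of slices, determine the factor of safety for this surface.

FS = 1.95

Ordinary method of slices: FS = Σ[c'·Δl_i + (W_i cosα_i)·tanφ'] / Σ W_i sinα_i, with Δl_i = b_i / cosα_i.
Slice 1: Δl = 2.1/cos2.0° = 2.101 m; N'_1 = 43·cos2.0° = 43.0; c'Δl = 27.11; W sinα = 1.5
Slice 2: Δl = 1.4/cos21.7° = 1.507 m; N'_2 = 64·cos21.7° = 59.5; c'Δl = 19.44; W sinα = 23.7
Slice 3: Δl = 2.2/cos45.7° = 3.150 m; N'_3 = 68·cos45.7° = 47.5; c'Δl = 40.63; W sinα = 48.7
Σc'Δl = 87.2 kN/m; ΣN' = 149.9 kN/m; ΣW sinα = 73.8 kN/m
Resisting = 87.2 + 149.9·tan20.8° = 87.2 + 57.0 = 144.1 kN/m
FS = 144.1 / 73.8 = 1.952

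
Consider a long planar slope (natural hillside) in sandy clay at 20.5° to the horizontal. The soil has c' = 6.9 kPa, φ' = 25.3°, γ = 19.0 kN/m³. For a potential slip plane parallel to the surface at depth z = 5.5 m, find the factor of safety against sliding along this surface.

For an infinite slope with a slip plane parallel to the surface (no pore pressure): FS = [c' + γz cos²β tanφ'] / [γz sinβ cosβ].
γz = 19.0·5.5 = 104.50 kN/m²
Numerator = 6.9 + 104.50·cos²20.5°·tan25.3° = 6.9 + 104.50·0.8774·0.4727 = 50.239 kPa
Denominator = 104.50·sin20.5°·cos20.5° = 104.50·0.3502·0.9367 = 34.279 kPa
FS = 50.239 / 34.279 = 1.466

FS = 1.47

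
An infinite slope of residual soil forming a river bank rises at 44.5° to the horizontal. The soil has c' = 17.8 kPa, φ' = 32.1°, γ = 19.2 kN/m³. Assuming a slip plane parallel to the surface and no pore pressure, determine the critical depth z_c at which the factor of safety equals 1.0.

Setting FS = 1.00 in FS = [c' + γz cos²β tanφ'] / [γz sinβ cosβ] and solving for z:
z = c' / [γ cosβ (FS·sinβ − cosβ·tanφ')]
  = 17.8 / [19.2·cos44.5°·(1.00·sin44.5° − cos44.5°·tan32.1°)]
  = 17.8 / [19.2·0.7133·(1.00·0.7009 − 0.7133·0.6273)]
  = 17.8 / 3.4714 = 5.128 m

z_c = 5.13 m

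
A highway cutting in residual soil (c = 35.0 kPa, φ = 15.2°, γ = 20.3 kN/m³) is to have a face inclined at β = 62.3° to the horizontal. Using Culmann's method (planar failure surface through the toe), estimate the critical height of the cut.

Culmann's analysis gives the critical failure plane at α_cr = (β + φ)/2 = (62.3 + 15.2)/2 = 38.8°, and the critical height
H_c = (4c/γ) · sinβ cosφ / [1 − cos(β − φ)]
    = (4·35.0/20.3) · sin62.3°·cos15.2° / [1 − cos(47.1°)]
    = 6.897 · 0.8854·0.9650 / [1 − 0.6807]
    = 6.897 · 0.8544 / 0.3193
    = 18.46 m

H_c = 18.46 m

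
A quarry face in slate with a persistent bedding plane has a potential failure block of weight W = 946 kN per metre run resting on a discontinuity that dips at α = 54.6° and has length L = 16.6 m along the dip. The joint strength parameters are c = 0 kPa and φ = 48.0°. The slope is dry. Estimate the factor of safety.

FS = 0.79

Resolving the block weight along and normal to the plane and applying the Mohr–Coulomb strength on the joint:
N' = W cosα = 946·cos54.6° = 548.0 kN/m
Driving force T = W sinα = 946·sin54.6° = 771.1 kN/m
Resisting force R = c·L + N'·tanφ = 0·16.6 + 548.0·tan48.0° = 0.0 + 608.6 = 608.6 kN/m
FS = R / T = 608.6 / 771.1 = 0.789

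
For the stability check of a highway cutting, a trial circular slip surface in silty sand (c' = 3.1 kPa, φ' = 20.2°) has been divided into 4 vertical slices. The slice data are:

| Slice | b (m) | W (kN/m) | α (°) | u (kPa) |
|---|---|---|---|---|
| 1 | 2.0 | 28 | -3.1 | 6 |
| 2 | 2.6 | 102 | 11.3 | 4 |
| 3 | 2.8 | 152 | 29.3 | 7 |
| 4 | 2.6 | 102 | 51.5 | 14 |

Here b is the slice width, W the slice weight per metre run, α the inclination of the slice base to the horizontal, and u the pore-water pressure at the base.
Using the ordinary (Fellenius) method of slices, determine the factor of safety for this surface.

FS = 0.69

Ordinary method of slices: FS = Σ[c'·Δl_i + (W_i cosα_i − u_i·Δl_i)·tanφ'] / Σ W_i sinα_i, with Δl_i = b_i / cosα_i.
Slice 1: Δl = 2.0/cos(-3.1°) = 2.003 m; N'_1 = 28·cos(-3.1°) − 6·2.003 = 15.9; c'Δl = 6.21; W sinα = -1.5
Slice 2: Δl = 2.6/cos11.3° = 2.651 m; N'_2 = 102·cos11.3° − 4·2.651 = 89.4; c'Δl = 8.22; W sinα = 20.0
Slice 3: Δl = 2.8/cos29.3° = 3.211 m; N'_3 = 152·cos29.3° − 7·3.211 = 110.1; c'Δl = 9.95; W sinα = 74.4
Slice 4: Δl = 2.6/cos51.5° = 4.177 m; N'_4 = 102·cos51.5° − 14·4.177 = 5.0; c'Δl = 12.95; W sinα = 79.8
Σc'Δl = 37.3 kN/m; ΣN' = 220.5 kN/m; ΣW sinα = 172.7 kN/m
Resisting = 37.3 + 220.5·tan20.2° = 37.3 + 81.1 = 118.4 kN/m
FS = 118.4 / 172.7 = 0.686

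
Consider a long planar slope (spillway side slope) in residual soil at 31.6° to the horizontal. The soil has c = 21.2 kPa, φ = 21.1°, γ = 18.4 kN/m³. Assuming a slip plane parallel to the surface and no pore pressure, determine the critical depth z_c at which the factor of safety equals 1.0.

Setting FS = 1.00 in FS = [c + γz cos²β tanφ] / [γz sinβ cosβ] and solving for z:
z = c / [γ cosβ (FS·sinβ − cosβ·tanφ)]
  = 21.2 / [18.4·cos31.6°·(1.00·sin31.6° − cos31.6°·tan21.1°)]
  = 21.2 / [18.4·0.8517·(1.00·0.5240 − 0.8517·0.3859)]
  = 21.2 / 3.0612 = 6.925 m

z_c = 6.93 m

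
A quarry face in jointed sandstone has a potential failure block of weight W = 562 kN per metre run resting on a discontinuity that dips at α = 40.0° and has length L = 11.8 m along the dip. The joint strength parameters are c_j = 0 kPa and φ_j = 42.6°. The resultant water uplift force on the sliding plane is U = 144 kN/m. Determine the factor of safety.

FS = 0.73

Resolving the block weight along and normal to the plane and applying the Mohr–Coulomb strength on the joint:
N' = W cosα − U = 562·cos40.0° − 144 = 286.5 kN/m
Driving force T = W sinα = 562·sin40.0° = 361.2 kN/m
Resisting force R = c_j·L + N'·tanφ_j = 0·11.8 + 286.5·tan42.6° = 0.0 + 263.5 = 263.5 kN/m
FS = R / T = 263.5 / 361.2 = 0.729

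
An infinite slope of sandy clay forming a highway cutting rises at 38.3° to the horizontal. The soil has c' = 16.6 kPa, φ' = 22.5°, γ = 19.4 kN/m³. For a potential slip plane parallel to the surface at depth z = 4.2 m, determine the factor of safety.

For an infinite slope with a slip plane parallel to the surface (no pore pressure): FS = [c' + γz cos²β tanφ'] / [γz sinβ cosβ].
γz = 19.4·4.2 = 81.48 kN/m²
Numerator = 16.6 + 81.48·cos²38.3°·tan22.5° = 16.6 + 81.48·0.6159·0.4142 = 37.386 kPa
Denominator = 81.48·sin38.3°·cos38.3° = 81.48·0.6198·0.7848 = 39.631 kPa
FS = 37.386 / 39.631 = 0.943

FS = 0.94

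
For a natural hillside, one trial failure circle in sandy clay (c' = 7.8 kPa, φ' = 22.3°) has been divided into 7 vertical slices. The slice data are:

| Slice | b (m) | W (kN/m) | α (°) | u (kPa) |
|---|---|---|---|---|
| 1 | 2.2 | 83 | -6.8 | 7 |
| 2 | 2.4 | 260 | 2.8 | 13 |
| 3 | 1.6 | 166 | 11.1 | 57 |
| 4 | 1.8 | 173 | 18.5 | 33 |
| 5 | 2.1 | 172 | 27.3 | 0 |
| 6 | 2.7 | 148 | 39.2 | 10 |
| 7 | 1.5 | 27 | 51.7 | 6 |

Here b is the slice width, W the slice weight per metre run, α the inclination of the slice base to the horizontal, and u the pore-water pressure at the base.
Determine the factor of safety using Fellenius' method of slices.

Ordinary method of slices: FS = Σ[c'·Δl_i + (W_i cosα_i − u_i·Δl_i)·tanφ'] / Σ W_i sinα_i, with Δl_i = b_i / cosα_i.
Slice 1: Δl = 2.2/cos(-6.8°) = 2.216 m; N'_1 = 83·cos(-6.8°) − 7·2.216 = 66.9; c'Δl = 17.28; W sinα = -9.8
Slice 2: Δl = 2.4/cos2.8° = 2.403 m; N'_2 = 260·cos2.8° − 13·2.403 = 228.5; c'Δl = 18.74; W sinα = 12.7
Slice 3: Δl = 1.6/cos11.1° = 1.631 m; N'_3 = 166·cos11.1° − 57·1.631 = 70.0; c'Δl = 12.72; W sinα = 32.0
Slice 4: Δl = 1.8/cos18.5° = 1.898 m; N'_4 = 173·cos18.5° − 33·1.898 = 101.4; c'Δl = 14.81; W sinα = 54.9
Slice 5: Δl = 2.1/cos27.3° = 2.363 m; N'_5 = 172·cos27.3° − 0·2.363 = 152.8; c'Δl = 18.43; W sinα = 78.9
Slice 6: Δl = 2.7/cos39.2° = 3.484 m; N'_6 = 148·cos39.2° − 10·3.484 = 79.9; c'Δl = 27.18; W sinα = 93.5
Slice 7: Δl = 1.5/cos51.7° = 2.420 m; N'_7 = 27·cos51.7° − 6·2.420 = 2.2; c'Δl = 18.88; W sinα = 21.2
Σc'Δl = 128.0 kN/m; ΣN' = 701.6 kN/m; ΣW sinα = 283.3 kN/m
Resisting = 128.0 + 701.6·tan22.3° = 128.0 + 287.8 = 415.8 kN/m
FS = 415.8 / 283.3 = 1.467

FS = 1.47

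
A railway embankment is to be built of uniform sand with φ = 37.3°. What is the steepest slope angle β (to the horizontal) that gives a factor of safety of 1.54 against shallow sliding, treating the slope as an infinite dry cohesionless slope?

β = 26.3°

For an infinite dry cohesionless slope FS = tanφ/tanβ, so tanβ = tanφ / FS.
tanβ = tan37.3° / 1.54 = 0.7618 / 1.54 = 0.4947
β = arctan(0.4947) = 26.32°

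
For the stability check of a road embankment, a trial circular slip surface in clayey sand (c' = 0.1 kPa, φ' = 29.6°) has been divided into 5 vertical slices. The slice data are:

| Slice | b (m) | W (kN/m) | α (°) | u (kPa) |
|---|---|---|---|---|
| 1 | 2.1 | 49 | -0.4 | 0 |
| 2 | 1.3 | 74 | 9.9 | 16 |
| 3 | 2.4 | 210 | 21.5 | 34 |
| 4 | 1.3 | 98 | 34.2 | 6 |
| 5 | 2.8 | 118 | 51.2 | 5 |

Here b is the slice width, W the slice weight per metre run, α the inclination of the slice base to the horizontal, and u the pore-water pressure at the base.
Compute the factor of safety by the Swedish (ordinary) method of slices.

Ordinary method of slices: FS = Σ[c'·Δl_i + (W_i cosα_i − u_i·Δl_i)·tanφ'] / Σ W_i sinα_i, with Δl_i = b_i / cosα_i.
Slice 1: Δl = 2.1/cos(-0.4°) = 2.100 m; N'_1 = 49·cos(-0.4°) − 0·2.100 = 49.0; c'Δl = 0.21; W sinα = -0.3
Slice 2: Δl = 1.3/cos9.9° = 1.320 m; N'_2 = 74·cos9.9° − 16·1.320 = 51.8; c'Δl = 0.13; W sinα = 12.7
Slice 3: Δl = 2.4/cos21.5° = 2.579 m; N'_3 = 210·cos21.5° − 34·2.579 = 107.7; c'Δl = 0.26; W sinα = 77.0
Slice 4: Δl = 1.3/cos34.2° = 1.572 m; N'_4 = 98·cos34.2° − 6·1.572 = 71.6; c'Δl = 0.16; W sinα = 55.1
Slice 5: Δl = 2.8/cos51.2° = 4.469 m; N'_5 = 118·cos51.2° − 5·4.469 = 51.6; c'Δl = 0.45; W sinα = 92.0
Σc'Δl = 1.2 kN/m; ΣN' = 331.7 kN/m; ΣW sinα = 236.4 kN/m
Resisting = 1.2 + 331.7·tan29.6° = 1.2 + 188.4 = 189.6 kN/m
FS = 189.6 / 236.4 = 0.802

FS = 0.80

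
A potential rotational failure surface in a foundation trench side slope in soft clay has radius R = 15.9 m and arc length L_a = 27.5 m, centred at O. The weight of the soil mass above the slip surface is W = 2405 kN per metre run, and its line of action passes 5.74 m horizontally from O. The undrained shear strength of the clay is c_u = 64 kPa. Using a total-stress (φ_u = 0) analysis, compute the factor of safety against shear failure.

FS = 2.03

Taking moments about the centre O, the resisting moment is provided by the undrained shear strength acting along the arc:
M_R = c_u·L_a·R = 64·27.50·15.9 = 27984.0 kN·m/m
M_D = W·d = 2405·5.74 = 13804.7 kN·m/m
FS = M_R / M_D = 27984.0 / 13804.7 = 2.027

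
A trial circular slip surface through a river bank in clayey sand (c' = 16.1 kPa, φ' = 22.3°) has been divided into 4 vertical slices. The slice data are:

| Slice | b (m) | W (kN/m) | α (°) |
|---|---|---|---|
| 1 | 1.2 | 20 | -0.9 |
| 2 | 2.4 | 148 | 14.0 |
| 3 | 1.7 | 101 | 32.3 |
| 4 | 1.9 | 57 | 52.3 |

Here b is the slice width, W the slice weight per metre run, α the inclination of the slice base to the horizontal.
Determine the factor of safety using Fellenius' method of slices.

Ordinary method of slices: FS = Σ[c'·Δl_i + (W_i cosα_i)·tanφ'] / Σ W_i sinα_i, with Δl_i = b_i / cosα_i.
Slice 1: Δl = 1.2/cos(-0.9°) = 1.200 m; N'_1 = 20·cos(-0.9°) = 20.0; c'Δl = 19.32; W sinα = -0.3
Slice 2: Δl = 2.4/cos14.0° = 2.473 m; N'_2 = 148·cos14.0° = 143.6; c'Δl = 39.82; W sinα = 35.8
Slice 3: Δl = 1.7/cos32.3° = 2.011 m; N'_3 = 101·cos32.3° = 85.4; c'Δl = 32.38; W sinα = 54.0
Slice 4: Δl = 1.9/cos52.3° = 3.107 m; N'_4 = 57·cos52.3° = 34.9; c'Δl = 50.02; W sinα = 45.1
Σc'Δl = 141.5 kN/m; ΣN' = 283.8 kN/m; ΣW sinα = 134.6 kN/m
Resisting = 141.5 + 283.8·tan22.3° = 141.5 + 116.4 = 258.0 kN/m
FS = 258.0 / 134.6 = 1.917

FS = 1.92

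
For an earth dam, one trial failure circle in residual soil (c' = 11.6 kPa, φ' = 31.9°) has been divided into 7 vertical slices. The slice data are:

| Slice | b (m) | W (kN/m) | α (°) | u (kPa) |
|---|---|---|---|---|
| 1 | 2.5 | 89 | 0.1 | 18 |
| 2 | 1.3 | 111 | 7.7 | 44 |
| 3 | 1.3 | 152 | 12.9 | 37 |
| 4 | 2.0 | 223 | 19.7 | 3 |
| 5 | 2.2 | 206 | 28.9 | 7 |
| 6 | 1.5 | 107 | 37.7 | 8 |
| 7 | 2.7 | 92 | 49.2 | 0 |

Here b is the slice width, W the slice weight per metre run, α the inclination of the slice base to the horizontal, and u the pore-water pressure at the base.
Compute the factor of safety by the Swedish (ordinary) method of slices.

FS = 1.71

Ordinary method of slices: FS = Σ[c'·Δl_i + (W_i cosα_i − u_i·Δl_i)·tanφ'] / Σ W_i sinα_i, with Δl_i = b_i / cosα_i.
Slice 1: Δl = 2.5/cos0.1° = 2.500 m; N'_1 = 89·cos0.1° − 18·2.500 = 44.0; c'Δl = 29.00; W sinα = 0.2
Slice 2: Δl = 1.3/cos7.7° = 1.312 m; N'_2 = 111·cos7.7° − 44·1.312 = 52.3; c'Δl = 15.22; W sinα = 14.9
Slice 3: Δl = 1.3/cos12.9° = 1.334 m; N'_3 = 152·cos12.9° − 37·1.334 = 98.8; c'Δl = 15.47; W sinα = 33.9
Slice 4: Δl = 2.0/cos19.7° = 2.124 m; N'_4 = 223·cos19.7° − 3·2.124 = 203.6; c'Δl = 24.64; W sinα = 75.2
Slice 5: Δl = 2.2/cos28.9° = 2.513 m; N'_5 = 206·cos28.9° − 7·2.513 = 162.8; c'Δl = 29.15; W sinα = 99.6
Slice 6: Δl = 1.5/cos37.7° = 1.896 m; N'_6 = 107·cos37.7° − 8·1.896 = 69.5; c'Δl = 21.99; W sinα = 65.4
Slice 7: Δl = 2.7/cos49.2° = 4.132 m; N'_7 = 92·cos49.2° − 0·4.132 = 60.1; c'Δl = 47.93; W sinα = 69.6
Σc'Δl = 183.4 kN/m; ΣN' = 691.0 kN/m; ΣW sinα = 358.8 kN/m
Resisting = 183.4 + 691.0·tan31.9° = 183.4 + 430.1 = 613.5 kN/m
FS = 613.5 / 358.8 = 1.710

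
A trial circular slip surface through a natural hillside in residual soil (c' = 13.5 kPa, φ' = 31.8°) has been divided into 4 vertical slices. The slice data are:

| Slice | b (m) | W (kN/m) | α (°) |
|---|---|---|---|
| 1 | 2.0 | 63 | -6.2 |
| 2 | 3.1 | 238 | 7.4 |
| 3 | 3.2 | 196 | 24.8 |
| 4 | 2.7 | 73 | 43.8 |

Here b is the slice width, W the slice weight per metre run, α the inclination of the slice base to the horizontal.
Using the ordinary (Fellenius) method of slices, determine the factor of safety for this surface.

FS = 3.17

Ordinary method of slices: FS = Σ[c'·Δl_i + (W_i cosα_i)·tanφ'] / Σ W_i sinα_i, with Δl_i = b_i / cosα_i.
Slice 1: Δl = 2.0/cos(-6.2°) = 2.012 m; N'_1 = 63·cos(-6.2°) = 62.6; c'Δl = 27.16; W sinα = -6.8
Slice 2: Δl = 3.1/cos7.4° = 3.126 m; N'_2 = 238·cos7.4° = 236.0; c'Δl = 42.20; W sinα = 30.7
Slice 3: Δl = 3.2/cos24.8° = 3.525 m; N'_3 = 196·cos24.8° = 177.9; c'Δl = 47.59; W sinα = 82.2
Slice 4: Δl = 2.7/cos43.8° = 3.741 m; N'_4 = 73·cos43.8° = 52.7; c'Δl = 50.50; W sinα = 50.5
Σc'Δl = 167.5 kN/m; ΣN' = 529.3 kN/m; ΣW sinα = 156.6 kN/m
Resisting = 167.5 + 529.3·tan31.8° = 167.5 + 328.2 = 495.6 kN/m
FS = 495.6 / 156.6 = 3.165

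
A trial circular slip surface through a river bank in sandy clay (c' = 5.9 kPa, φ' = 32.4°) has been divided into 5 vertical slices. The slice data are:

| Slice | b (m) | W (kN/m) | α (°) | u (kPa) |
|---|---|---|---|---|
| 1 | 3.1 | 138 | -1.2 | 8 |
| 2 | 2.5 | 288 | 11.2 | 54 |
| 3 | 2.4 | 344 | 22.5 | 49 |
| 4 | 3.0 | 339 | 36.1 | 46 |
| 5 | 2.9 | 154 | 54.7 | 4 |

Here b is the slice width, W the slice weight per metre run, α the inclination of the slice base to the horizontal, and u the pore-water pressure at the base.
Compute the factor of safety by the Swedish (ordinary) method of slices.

Ordinary method of slices: FS = Σ[c'·Δl_i + (W_i cosα_i − u_i·Δl_i)·tanφ'] / Σ W_i sinα_i, with Δl_i = b_i / cosα_i.
Slice 1: Δl = 3.1/cos(-1.2°) = 3.101 m; N'_1 = 138·cos(-1.2°) − 8·3.101 = 113.2; c'Δl = 18.29; W sinα = -2.9
Slice 2: Δl = 2.5/cos11.2° = 2.549 m; N'_2 = 288·cos11.2° − 54·2.549 = 144.9; c'Δl = 15.04; W sinα = 55.9
Slice 3: Δl = 2.4/cos22.5° = 2.598 m; N'_3 = 344·cos22.5° − 49·2.598 = 190.5; c'Δl = 15.33; W sinα = 131.6
Slice 4: Δl = 3.0/cos36.1° = 3.713 m; N'_4 = 339·cos36.1° − 46·3.713 = 103.1; c'Δl = 21.91; W sinα = 199.7
Slice 5: Δl = 2.9/cos54.7° = 5.019 m; N'_5 = 154·cos54.7° − 4·5.019 = 68.9; c'Δl = 29.61; W sinα = 125.7
Σc'Δl = 100.2 kN/m; ΣN' = 620.6 kN/m; ΣW sinα = 510.1 kN/m
Resisting = 100.2 + 620.6·tan32.4° = 100.2 + 393.9 = 494.0 kN/m
FS = 494.0 / 510.1 = 0.968

FS = 0.97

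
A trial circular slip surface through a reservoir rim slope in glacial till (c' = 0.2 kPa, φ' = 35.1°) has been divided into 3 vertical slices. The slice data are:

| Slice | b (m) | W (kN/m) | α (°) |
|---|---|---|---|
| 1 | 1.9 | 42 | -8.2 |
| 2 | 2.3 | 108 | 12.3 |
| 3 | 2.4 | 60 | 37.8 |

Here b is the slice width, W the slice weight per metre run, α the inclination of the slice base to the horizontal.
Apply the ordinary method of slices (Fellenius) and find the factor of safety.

FS = 2.57

Ordinary method of slices: FS = Σ[c'·Δl_i + (W_i cosα_i)·tanφ'] / Σ W_i sinα_i, with Δl_i = b_i / cosα_i.
Slice 1: Δl = 1.9/cos(-8.2°) = 1.920 m; N'_1 = 42·cos(-8.2°) = 41.6; c'Δl = 0.38; W sinα = -6.0
Slice 2: Δl = 2.3/cos12.3° = 2.354 m; N'_2 = 108·cos12.3° = 105.5; c'Δl = 0.47; W sinα = 23.0
Slice 3: Δl = 2.4/cos37.8° = 3.037 m; N'_3 = 60·cos37.8° = 47.4; c'Δl = 0.61; W sinα = 36.8
Σc'Δl = 1.5 kN/m; ΣN' = 194.5 kN/m; ΣW sinα = 53.8 kN/m
Resisting = 1.5 + 194.5·tan35.1° = 1.5 + 136.7 = 138.2 kN/m
FS = 138.2 / 53.8 = 2.568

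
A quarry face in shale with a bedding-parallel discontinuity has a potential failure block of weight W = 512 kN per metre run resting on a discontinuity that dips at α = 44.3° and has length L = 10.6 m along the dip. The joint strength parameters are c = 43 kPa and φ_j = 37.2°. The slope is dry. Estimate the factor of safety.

Resolving the block weight along and normal to the plane and applying the Mohr–Coulomb strength on the joint:
N' = W cosα = 512·cos44.3° = 366.4 kN/m
Driving force T = W sinα = 512·sin44.3° = 357.6 kN/m
Resisting force R = c·L + N'·tanφ_j = 43·10.6 + 366.4·tan37.2° = 455.8 + 278.1 = 733.9 kN/m
FS = R / T = 733.9 / 357.6 = 2.052

FS = 2.05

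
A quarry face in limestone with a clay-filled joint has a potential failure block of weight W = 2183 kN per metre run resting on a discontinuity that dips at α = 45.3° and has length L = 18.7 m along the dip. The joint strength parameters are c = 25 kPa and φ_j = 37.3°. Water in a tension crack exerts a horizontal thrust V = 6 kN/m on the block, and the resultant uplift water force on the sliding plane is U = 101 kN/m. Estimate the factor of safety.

FS = 1.00

Resolving the block weight along and normal to the plane and applying the Mohr–Coulomb strength on the joint:
N' = W cosα − U − V sinα = 2183·cos45.3° − 101 − 6·sin45.3° = 1430.2 kN/m
Driving force T = W sinα + V cosα = 2183·sin45.3° + 6·cos45.3° = 1555.9 kN/m
Resisting force R = c·L + N'·tanφ_j = 25·18.7 + 1430.2·tan37.3° = 467.5 + 1089.6 = 1557.1 kN/m
FS = R / T = 1557.1 / 1555.9 = 1.001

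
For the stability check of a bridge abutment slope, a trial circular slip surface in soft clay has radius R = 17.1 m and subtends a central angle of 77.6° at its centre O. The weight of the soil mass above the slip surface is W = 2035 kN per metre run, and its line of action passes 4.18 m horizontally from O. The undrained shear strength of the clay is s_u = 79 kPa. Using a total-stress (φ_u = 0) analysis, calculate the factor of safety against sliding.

FS = 3.68

Taking moments about the centre O, the resisting moment is provided by the undrained shear strength acting along the arc:
Arc length L_a = R·θ = 17.1·(77.6°·π/180) = 17.1·1.3544 = 23.16 m
M_R = s_u·L_a·R = 79·23.16·17.1 = 31286.6 kN·m/m
M_D = W·d = 2035·4.18 = 8506.3 kN·m/m
FS = M_R / M_D = 31286.6 / 8506.3 = 3.678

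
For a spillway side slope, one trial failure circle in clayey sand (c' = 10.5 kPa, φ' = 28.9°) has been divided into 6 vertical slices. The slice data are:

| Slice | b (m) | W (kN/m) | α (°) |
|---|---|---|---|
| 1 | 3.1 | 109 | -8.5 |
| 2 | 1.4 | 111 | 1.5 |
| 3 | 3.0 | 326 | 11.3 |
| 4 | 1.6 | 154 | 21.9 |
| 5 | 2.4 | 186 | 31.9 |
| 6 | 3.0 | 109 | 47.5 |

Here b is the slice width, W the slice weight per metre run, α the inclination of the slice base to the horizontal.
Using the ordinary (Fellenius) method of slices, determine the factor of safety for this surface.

Ordinary method of slices: FS = Σ[c'·Δl_i + (W_i cosα_i)·tanφ'] / Σ W_i sinα_i, with Δl_i = b_i / cosα_i.
Slice 1: Δl = 3.1/cos(-8.5°) = 3.134 m; N'_1 = 109·cos(-8.5°) = 107.8; c'Δl = 32.91; W sinα = -16.1
Slice 2: Δl = 1.4/cos1.5° = 1.400 m; N'_2 = 111·cos1.5° = 111.0; c'Δl = 14.71; W sinα = 2.9
Slice 3: Δl = 3.0/cos11.3° = 3.059 m; N'_3 = 326·cos11.3° = 319.7; c'Δl = 32.12; W sinα = 63.9
Slice 4: Δl = 1.6/cos21.9° = 1.724 m; N'_4 = 154·cos21.9° = 142.9; c'Δl = 18.11; W sinα = 57.4
Slice 5: Δl = 2.4/cos31.9° = 2.827 m; N'_5 = 186·cos31.9° = 157.9; c'Δl = 29.68; W sinα = 98.3
Slice 6: Δl = 3.0/cos47.5° = 4.441 m; N'_6 = 109·cos47.5° = 73.6; c'Δl = 46.63; W sinα = 80.4
Σc'Δl = 174.2 kN/m; ΣN' = 912.9 kN/m; ΣW sinα = 286.8 kN/m
Resisting = 174.2 + 912.9·tan28.9° = 174.2 + 503.9 = 678.1 kN/m
FS = 678.1 / 286.8 = 2.365

FS = 2.36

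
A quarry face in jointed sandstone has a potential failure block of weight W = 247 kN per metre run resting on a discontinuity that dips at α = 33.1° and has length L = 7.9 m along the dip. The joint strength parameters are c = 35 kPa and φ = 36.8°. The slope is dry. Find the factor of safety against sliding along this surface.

Resolving the block weight along and normal to the plane and applying the Mohr–Coulomb strength on the joint:
N' = W cosα = 247·cos33.1° = 206.9 kN/m
Driving force T = W sinα = 247·sin33.1° = 134.9 kN/m
Resisting force R = c·L + N'·tanφ = 35·7.9 + 206.9·tan36.8° = 276.5 + 154.8 = 431.3 kN/m
FS = R / T = 431.3 / 134.9 = 3.197

FS = 3.20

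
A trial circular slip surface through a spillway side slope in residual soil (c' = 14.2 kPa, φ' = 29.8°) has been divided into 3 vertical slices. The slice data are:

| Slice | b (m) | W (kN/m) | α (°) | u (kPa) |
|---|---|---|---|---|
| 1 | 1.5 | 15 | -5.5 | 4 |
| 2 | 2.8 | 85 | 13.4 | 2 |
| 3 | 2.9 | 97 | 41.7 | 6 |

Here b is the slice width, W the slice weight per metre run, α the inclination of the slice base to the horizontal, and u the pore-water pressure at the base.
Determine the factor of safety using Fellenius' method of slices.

Ordinary method of slices: FS = Σ[c'·Δl_i + (W_i cosα_i − u_i·Δl_i)·tanφ'] / Σ W_i sinα_i, with Δl_i = b_i / cosα_i.
Slice 1: Δl = 1.5/cos(-5.5°) = 1.507 m; N'_1 = 15·cos(-5.5°) − 4·1.507 = 8.9; c'Δl = 21.40; W sinα = -1.4
Slice 2: Δl = 2.8/cos13.4° = 2.878 m; N'_2 = 85·cos13.4° − 2·2.878 = 76.9; c'Δl = 40.87; W sinα = 19.7
Slice 3: Δl = 2.9/cos41.7° = 3.884 m; N'_3 = 97·cos41.7° − 6·3.884 = 49.1; c'Δl = 55.15; W sinα = 64.5
Σc'Δl = 117.4 kN/m; ΣN' = 135.0 kN/m; ΣW sinα = 82.8 kN/m
Resisting = 117.4 + 135.0·tan29.8° = 117.4 + 77.3 = 194.7 kN/m
FS = 194.7 / 82.8 = 2.352

FS = 2.35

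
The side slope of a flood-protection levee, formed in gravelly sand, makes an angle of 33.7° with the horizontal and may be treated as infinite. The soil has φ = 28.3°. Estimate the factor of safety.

FS = 0.81

For a dry cohesionless infinite slope the factor of safety is FS = tanφ / tanβ.
FS = tan28.3° / tan33.7° = 0.5384 / 0.6669 = 0.807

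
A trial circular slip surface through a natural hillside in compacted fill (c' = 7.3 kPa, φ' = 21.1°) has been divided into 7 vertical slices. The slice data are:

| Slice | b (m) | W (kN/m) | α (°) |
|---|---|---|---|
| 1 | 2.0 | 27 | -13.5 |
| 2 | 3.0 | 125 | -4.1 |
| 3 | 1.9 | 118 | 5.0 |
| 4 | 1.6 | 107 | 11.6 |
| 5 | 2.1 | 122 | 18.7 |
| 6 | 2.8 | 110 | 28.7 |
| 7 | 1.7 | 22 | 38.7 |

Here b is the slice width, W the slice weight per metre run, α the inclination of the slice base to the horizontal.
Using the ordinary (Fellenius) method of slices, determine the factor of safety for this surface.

Ordinary method of slices: FS = Σ[c'·Δl_i + (W_i cosα_i)·tanφ'] / Σ W_i sinα_i, with Δl_i = b_i / cosα_i.
Slice 1: Δl = 2.0/cos(-13.5°) = 2.057 m; N'_1 = 27·cos(-13.5°) = 26.3; c'Δl = 15.01; W sinα = -6.3
Slice 2: Δl = 3.0/cos(-4.1°) = 3.008 m; N'_2 = 125·cos(-4.1°) = 124.7; c'Δl = 21.96; W sinα = -8.9
Slice 3: Δl = 1.9/cos5.0° = 1.907 m; N'_3 = 118·cos5.0° = 117.6; c'Δl = 13.92; W sinα = 10.3
Slice 4: Δl = 1.6/cos11.6° = 1.633 m; N'_4 = 107·cos11.6° = 104.8; c'Δl = 11.92; W sinα = 21.5
Slice 5: Δl = 2.1/cos18.7° = 2.217 m; N'_5 = 122·cos18.7° = 115.6; c'Δl = 16.18; W sinα = 39.1
Slice 6: Δl = 2.8/cos28.7° = 3.192 m; N'_6 = 110·cos28.7° = 96.5; c'Δl = 23.30; W sinα = 52.8
Slice 7: Δl = 1.7/cos38.7° = 2.178 m; N'_7 = 22·cos38.7° = 17.2; c'Δl = 15.90; W sinα = 13.8
Σc'Δl = 118.2 kN/m; ΣN' = 602.5 kN/m; ΣW sinα = 122.3 kN/m
Resisting = 118.2 + 602.5·tan21.1° = 118.2 + 232.5 = 350.7 kN/m
FS = 350.7 / 122.3 = 2.869

FS = 2.87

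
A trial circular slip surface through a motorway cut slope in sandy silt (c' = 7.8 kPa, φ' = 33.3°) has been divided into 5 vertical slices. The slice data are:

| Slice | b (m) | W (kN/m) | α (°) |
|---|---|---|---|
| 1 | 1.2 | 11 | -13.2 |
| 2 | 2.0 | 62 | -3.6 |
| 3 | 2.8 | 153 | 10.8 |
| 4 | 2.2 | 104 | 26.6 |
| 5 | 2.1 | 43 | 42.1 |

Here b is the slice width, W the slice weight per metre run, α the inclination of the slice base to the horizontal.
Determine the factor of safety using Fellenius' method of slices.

FS = 3.25

Ordinary method of slices: FS = Σ[c'·Δl_i + (W_i cosα_i)·tanφ'] / Σ W_i sinα_i, with Δl_i = b_i / cosα_i.
Slice 1: Δl = 1.2/cos(-13.2°) = 1.233 m; N'_1 = 11·cos(-13.2°) = 10.7; c'Δl = 9.61; W sinα = -2.5
Slice 2: Δl = 2.0/cos(-3.6°) = 2.004 m; N'_2 = 62·cos(-3.6°) = 61.9; c'Δl = 15.63; W sinα = -3.9
Slice 3: Δl = 2.8/cos10.8° = 2.850 m; N'_3 = 153·cos10.8° = 150.3; c'Δl = 22.23; W sinα = 28.7
Slice 4: Δl = 2.2/cos26.6° = 2.460 m; N'_4 = 104·cos26.6° = 93.0; c'Δl = 19.19; W sinα = 46.6
Slice 5: Δl = 2.1/cos42.1° = 2.830 m; N'_5 = 43·cos42.1° = 31.9; c'Δl = 22.08; W sinα = 28.8
Σc'Δl = 88.7 kN/m; ΣN' = 347.8 kN/m; ΣW sinα = 97.7 kN/m
Resisting = 88.7 + 347.8·tan33.3° = 88.7 + 228.4 = 317.2 kN/m
FS = 317.2 / 97.7 = 3.248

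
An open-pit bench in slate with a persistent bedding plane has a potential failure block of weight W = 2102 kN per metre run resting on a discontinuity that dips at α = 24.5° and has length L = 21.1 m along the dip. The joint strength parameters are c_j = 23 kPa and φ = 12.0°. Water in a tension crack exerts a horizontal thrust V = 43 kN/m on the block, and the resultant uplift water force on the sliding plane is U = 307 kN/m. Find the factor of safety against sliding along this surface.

Resolving the block weight along and normal to the plane and applying the Mohr–Coulomb strength on the joint:
N' = W cosα − U − V sinα = 2102·cos24.5° − 307 − 43·sin24.5° = 1587.9 kN/m
Driving force T = W sinα + V cosα = 2102·sin24.5° + 43·cos24.5° = 910.8 kN/m
Resisting force R = c_j·L + N'·tanφ = 23·21.1 + 1587.9·tan12.0° = 485.3 + 337.5 = 822.8 kN/m
FS = R / T = 822.8 / 910.8 = 0.903

FS = 0.90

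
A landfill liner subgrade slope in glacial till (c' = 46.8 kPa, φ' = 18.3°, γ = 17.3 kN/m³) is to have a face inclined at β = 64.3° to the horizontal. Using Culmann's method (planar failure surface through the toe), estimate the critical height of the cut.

H_c = 30.32 m

Culmann's analysis gives the critical failure plane at α_cr = (β + φ')/2 = (64.3 + 18.3)/2 = 41.3°, and the critical height
H_c = (4c'/γ) · sinβ cosφ' / [1 − cos(β − φ')]
    = (4·46.8/17.3) · sin64.3°·cos18.3° / [1 − cos(46.0°)]
    = 10.821 · 0.9011·0.9494 / [1 − 0.6947]
    = 10.821 · 0.8555 / 0.3053
    = 30.32 m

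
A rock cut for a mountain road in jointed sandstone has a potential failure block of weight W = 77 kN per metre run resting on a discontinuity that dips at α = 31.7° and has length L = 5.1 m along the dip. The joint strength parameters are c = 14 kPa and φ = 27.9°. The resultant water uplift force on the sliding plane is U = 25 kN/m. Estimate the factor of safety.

Resolving the block weight along and normal to the plane and applying the Mohr–Coulomb strength on the joint:
N' = W cosα − U = 77·cos31.7° − 25 = 40.5 kN/m
Driving force T = W sinα = 77·sin31.7° = 40.5 kN/m
Resisting force R = c·L + N'·tanφ = 14·5.1 + 40.5·tan27.9° = 71.4 + 21.5 = 92.9 kN/m
FS = R / T = 92.9 / 40.5 = 2.295

FS = 2.29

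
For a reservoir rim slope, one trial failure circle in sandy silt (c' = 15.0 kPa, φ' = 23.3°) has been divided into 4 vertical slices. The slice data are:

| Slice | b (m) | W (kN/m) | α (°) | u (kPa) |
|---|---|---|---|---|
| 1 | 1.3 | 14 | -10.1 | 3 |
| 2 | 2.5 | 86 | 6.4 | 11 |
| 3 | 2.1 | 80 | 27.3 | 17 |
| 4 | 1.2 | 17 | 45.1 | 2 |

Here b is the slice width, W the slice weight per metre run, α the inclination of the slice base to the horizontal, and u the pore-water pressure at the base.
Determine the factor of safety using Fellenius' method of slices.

Ordinary method of slices: FS = Σ[c'·Δl_i + (W_i cosα_i − u_i·Δl_i)·tanφ'] / Σ W_i sinα_i, with Δl_i = b_i / cosα_i.
Slice 1: Δl = 1.3/cos(-10.1°) = 1.320 m; N'_1 = 14·cos(-10.1°) − 3·1.320 = 9.8; c'Δl = 19.81; W sinα = -2.5
Slice 2: Δl = 2.5/cos6.4° = 2.516 m; N'_2 = 86·cos6.4° − 11·2.516 = 57.8; c'Δl = 37.74; W sinα = 9.6
Slice 3: Δl = 2.1/cos27.3° = 2.363 m; N'_3 = 80·cos27.3° − 17·2.363 = 30.9; c'Δl = 35.45; W sinα = 36.7
Slice 4: Δl = 1.2/cos45.1° = 1.700 m; N'_4 = 17·cos45.1° − 2·1.700 = 8.6; c'Δl = 25.50; W sinα = 12.0
Σc'Δl = 118.5 kN/m; ΣN' = 107.1 kN/m; ΣW sinα = 55.9 kN/m
Resisting = 118.5 + 107.1·tan23.3° = 118.5 + 46.1 = 164.6 kN/m
FS = 164.6 / 55.9 = 2.947

FS = 2.95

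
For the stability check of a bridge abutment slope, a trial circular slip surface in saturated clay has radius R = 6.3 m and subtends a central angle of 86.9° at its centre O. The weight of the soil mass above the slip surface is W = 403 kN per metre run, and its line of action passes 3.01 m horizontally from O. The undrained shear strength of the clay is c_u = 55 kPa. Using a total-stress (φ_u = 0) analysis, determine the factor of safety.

Taking moments about the centre O, the resisting moment is provided by the undrained shear strength acting along the arc:
Arc length L_a = R·θ = 6.3·(86.9°·π/180) = 6.3·1.5167 = 9.56 m
M_R = c_u·L_a·R = 55·9.56·6.3 = 3310.9 kN·m/m
M_D = W·d = 403·3.01 = 1213.0 kN·m/m
FS = M_R / M_D = 3310.9 / 1213.0 = 2.729

FS = 2.73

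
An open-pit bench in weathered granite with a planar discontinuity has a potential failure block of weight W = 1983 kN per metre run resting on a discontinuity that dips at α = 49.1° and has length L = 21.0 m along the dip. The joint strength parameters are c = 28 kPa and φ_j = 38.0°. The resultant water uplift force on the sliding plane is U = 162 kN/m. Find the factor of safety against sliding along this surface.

Resolving the block weight along and normal to the plane and applying the Mohr–Coulomb strength on the joint:
N' = W cosα − U = 1983·cos49.1° − 162 = 1136.4 kN/m
Driving force T = W sinα = 1983·sin49.1° = 1498.9 kN/m
Resisting force R = c·L + N'·tanφ_j = 28·21.0 + 1136.4·tan38.0° = 588.0 + 887.8 = 1475.8 kN/m
FS = R / T = 1475.8 / 1498.9 = 0.985

FS = 0.98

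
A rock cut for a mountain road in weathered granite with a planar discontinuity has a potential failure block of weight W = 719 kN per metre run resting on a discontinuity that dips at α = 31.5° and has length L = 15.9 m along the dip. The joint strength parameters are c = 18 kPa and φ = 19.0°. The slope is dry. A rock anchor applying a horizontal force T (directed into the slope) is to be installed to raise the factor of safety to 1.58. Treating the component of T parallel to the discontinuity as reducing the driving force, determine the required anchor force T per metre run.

Resolving forces along and normal to the sliding plane, with the horizontal anchor force T adding T·sinα to the effective normal force and T·cosα acting up the plane against the driving force:
FS = [cL + (W cosα + T sinα) tanφ] / [W sinα − T cosα]
Without the anchor: N' = 613.0 kN/m, driving T_d = 375.7 kN/m, resisting R = 18·15.9 + 613.0·tan19.0° = 497.3 kN/m, FS = 1.32.
Setting FS = 1.58 and solving for T:
1.58·(375.7 − T cos31.5°) = 497.3 + T sin31.5°·tan19.0°
T·(sin31.5°·tan19.0° + 1.58·cos31.5°) = 1.58·375.7 − 497.3
T·(0.5225·0.3443 + 1.58·0.8526) = 593.6 − 497.3 = 96.3
T·1.5271 = 96.3
T = 63.0 kN/m

T = 63 kN/m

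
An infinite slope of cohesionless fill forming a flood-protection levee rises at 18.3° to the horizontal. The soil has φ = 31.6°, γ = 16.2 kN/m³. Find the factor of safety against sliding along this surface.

For a dry cohesionless infinite slope the factor of safety is FS = tanφ / tanβ.
FS = tan31.6° / tan18.3° = 0.6152 / 0.3307 = 1.860

FS = 1.86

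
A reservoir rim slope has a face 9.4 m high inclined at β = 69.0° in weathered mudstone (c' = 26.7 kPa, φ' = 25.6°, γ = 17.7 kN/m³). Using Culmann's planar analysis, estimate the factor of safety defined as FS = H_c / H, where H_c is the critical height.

FS = 1.98

H_c = (4c'/γ) · sinβ cosφ' / [1 − cos(β − φ')]
    = (4·26.7/17.7) · sin69.0°·cos25.6° / [1 − cos43.4°]
    = 6.034 · 0.8419 / 0.2734 = 18.58 m
FS = H_c / H = 18.58 / 9.4 = 1.977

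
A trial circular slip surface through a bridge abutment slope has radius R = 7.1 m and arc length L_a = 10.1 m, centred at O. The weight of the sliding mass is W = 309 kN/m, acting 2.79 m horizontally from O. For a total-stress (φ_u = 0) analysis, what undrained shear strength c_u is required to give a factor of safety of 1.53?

c_u = 18.4 kPa

FS = c_u·L_a·R / (W·d), so c_u = FS·W·d / (L_a·R).
c_u = 1.53·309·2.79 / (10.10·7.1) = 1319.0 / 71.71 = 18.39 kPa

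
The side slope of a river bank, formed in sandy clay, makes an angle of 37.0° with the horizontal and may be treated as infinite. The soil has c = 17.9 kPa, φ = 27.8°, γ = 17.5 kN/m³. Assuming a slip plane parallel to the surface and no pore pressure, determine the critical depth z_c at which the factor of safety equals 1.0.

z_c = 7.09 m

Setting FS = 1.00 in FS = [c + γz cos²β tanφ] / [γz sinβ cosβ] and solving for z:
z = c / [γ cosβ (FS·sinβ − cosβ·tanφ)]
  = 17.9 / [17.5·cos37.0°·(1.00·sin37.0° − cos37.0°·tan27.8°)]
  = 17.9 / [17.5·0.7986·(1.00·0.6018 − 0.7986·0.5272)]
  = 17.9 / 2.5261 = 7.086 m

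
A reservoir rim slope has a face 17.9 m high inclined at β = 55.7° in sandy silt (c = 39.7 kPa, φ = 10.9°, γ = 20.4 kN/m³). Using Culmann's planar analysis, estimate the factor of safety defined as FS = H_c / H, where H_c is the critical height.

H_c = (4c/γ) · sinβ cosφ / [1 − cos(β − φ)]
    = (4·39.7/20.4) · sin55.7°·cos10.9° / [1 − cos44.8°]
    = 7.784 · 0.8112 / 0.2904 = 21.74 m
FS = H_c / H = 21.74 / 17.9 = 1.215

FS = 1.21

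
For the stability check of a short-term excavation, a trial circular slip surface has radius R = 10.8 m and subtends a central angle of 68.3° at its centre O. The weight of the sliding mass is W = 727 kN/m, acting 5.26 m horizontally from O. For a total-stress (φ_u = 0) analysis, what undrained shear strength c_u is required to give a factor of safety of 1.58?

FS = c_u·L_a·R / (W·d), so c_u = FS·W·d / (L_a·R).
Arc length L_a = R·θ = 10.8·(68.3°·π/180) = 10.8·1.1921 = 12.87 m
c_u = 1.58·727·5.26 / (12.87·10.8) = 6042.0 / 139.04 = 43.45 kPa

c_u = 43.5 kPa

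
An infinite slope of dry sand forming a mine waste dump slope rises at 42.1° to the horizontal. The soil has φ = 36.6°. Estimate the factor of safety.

FS = 0.82

For a dry cohesionless infinite slope the factor of safety is FS = tanφ / tanβ.
FS = tan36.6° / tan42.1° = 0.7427 / 0.9036 = 0.822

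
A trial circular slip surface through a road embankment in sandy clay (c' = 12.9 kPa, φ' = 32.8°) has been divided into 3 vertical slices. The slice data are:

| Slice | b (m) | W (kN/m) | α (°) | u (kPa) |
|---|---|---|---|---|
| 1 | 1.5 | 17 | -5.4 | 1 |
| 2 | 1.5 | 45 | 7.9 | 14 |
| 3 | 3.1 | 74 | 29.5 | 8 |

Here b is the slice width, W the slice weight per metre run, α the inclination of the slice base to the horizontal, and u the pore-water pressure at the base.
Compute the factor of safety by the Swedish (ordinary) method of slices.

FS = 3.24

Ordinary method of slices: FS = Σ[c'·Δl_i + (W_i cosα_i − u_i·Δl_i)·tanφ'] / Σ W_i sinα_i, with Δl_i = b_i / cosα_i.
Slice 1: Δl = 1.5/cos(-5.4°) = 1.507 m; N'_1 = 17·cos(-5.4°) − 1·1.507 = 15.4; c'Δl = 19.44; W sinα = -1.6
Slice 2: Δl = 1.5/cos7.9° = 1.514 m; N'_2 = 45·cos7.9° − 14·1.514 = 23.4; c'Δl = 19.54; W sinα = 6.2
Slice 3: Δl = 3.1/cos29.5° = 3.562 m; N'_3 = 74·cos29.5° − 8·3.562 = 35.9; c'Δl = 45.95; W sinα = 36.4
Σc'Δl = 84.9 kN/m; ΣN' = 74.7 kN/m; ΣW sinα = 41.0 kN/m
Resisting = 84.9 + 74.7·tan32.8° = 84.9 + 48.1 = 133.1 kN/m
FS = 133.1 / 41.0 = 3.243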